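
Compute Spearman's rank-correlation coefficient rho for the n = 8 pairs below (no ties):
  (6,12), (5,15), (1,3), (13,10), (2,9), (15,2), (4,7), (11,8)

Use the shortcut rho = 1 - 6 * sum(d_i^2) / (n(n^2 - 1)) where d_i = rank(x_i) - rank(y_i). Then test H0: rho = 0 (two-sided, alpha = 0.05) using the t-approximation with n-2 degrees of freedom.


Step 1: Rank x and y separately (midranks; no ties here).
rank(x): 6->5, 5->4, 1->1, 13->7, 2->2, 15->8, 4->3, 11->6
rank(y): 12->7, 15->8, 3->2, 10->6, 9->5, 2->1, 7->3, 8->4
Step 2: d_i = R_x(i) - R_y(i); compute d_i^2.
  (5-7)^2=4, (4-8)^2=16, (1-2)^2=1, (7-6)^2=1, (2-5)^2=9, (8-1)^2=49, (3-3)^2=0, (6-4)^2=4
sum(d^2) = 84.
Step 3: rho = 1 - 6*84 / (8*(8^2 - 1)) = 1 - 504/504 = 0.000000.
Step 4: Under H0, t = rho * sqrt((n-2)/(1-rho^2)) = 0.0000 ~ t(6).
Step 5: Two-sided p-value from the t-distribution with 6 df = 1.000000.
Step 6: alpha = 0.05. fail to reject H0.

rho = 0.0000, p = 1.000000, fail to reject H0 at alpha = 0.05.


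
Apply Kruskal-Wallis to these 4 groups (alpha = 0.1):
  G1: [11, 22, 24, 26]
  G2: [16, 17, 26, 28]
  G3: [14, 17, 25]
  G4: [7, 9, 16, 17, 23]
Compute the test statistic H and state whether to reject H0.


Step 1: Combine all N = 16 observations and assign midranks.
sorted (value, group, rank): (7,G4,1), (9,G4,2), (11,G1,3), (14,G3,4), (16,G2,5.5), (16,G4,5.5), (17,G2,8), (17,G3,8), (17,G4,8), (22,G1,10), (23,G4,11), (24,G1,12), (25,G3,13), (26,G1,14.5), (26,G2,14.5), (28,G2,16)
Step 2: Sum ranks within each group.
R_1 = 39.5 (n_1 = 4)
R_2 = 44 (n_2 = 4)
R_3 = 25 (n_3 = 3)
R_4 = 27.5 (n_4 = 5)
Step 3: H = 12/(N(N+1)) * sum(R_i^2/n_i) - 3(N+1)
     = 12/(16*17) * (39.5^2/4 + 44^2/4 + 25^2/3 + 27.5^2/5) - 3*17
     = 0.044118 * 1233.65 - 51
     = 3.425551.
Step 4: Ties present; correction factor C = 1 - 36/(16^3 - 16) = 0.991176. Corrected H = 3.425551 / 0.991176 = 3.456046.
Step 5: Under H0, H ~ chi^2(3); p-value = 0.326508.
Step 6: alpha = 0.1. fail to reject H0.

H = 3.4560, df = 3, p = 0.326508, fail to reject H0.


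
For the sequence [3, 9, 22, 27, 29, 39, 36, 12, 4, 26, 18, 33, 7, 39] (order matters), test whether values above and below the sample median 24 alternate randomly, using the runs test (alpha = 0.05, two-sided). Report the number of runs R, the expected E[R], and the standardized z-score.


Step 1: Compute median = 24; label A = above, B = below.
Labels in order: BBBAAAABBABABA  (n_A = 7, n_B = 7)
Step 2: Count runs R = 8.
Step 3: Under H0 (random ordering), E[R] = 2*n_A*n_B/(n_A+n_B) + 1 = 2*7*7/14 + 1 = 8.0000.
        Var[R] = 2*n_A*n_B*(2*n_A*n_B - n_A - n_B) / ((n_A+n_B)^2 * (n_A+n_B-1)) = 8232/2548 = 3.2308.
        SD[R] = 1.7974.
Step 4: R = E[R], so z = 0 with no continuity correction.
Step 5: Two-sided p-value via normal approximation = 2*(1 - Phi(|z|)) = 1.000000.
Step 6: alpha = 0.05. fail to reject H0.

R = 8, z = 0.0000, p = 1.000000, fail to reject H0.


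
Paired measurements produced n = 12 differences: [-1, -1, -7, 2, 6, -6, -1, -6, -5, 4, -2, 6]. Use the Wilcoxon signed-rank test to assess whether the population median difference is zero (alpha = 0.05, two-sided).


Step 1: Drop any zero differences (none here) and take |d_i|.
|d| = [1, 1, 7, 2, 6, 6, 1, 6, 5, 4, 2, 6]
Step 2: Midrank |d_i| (ties get averaged ranks).
ranks: |1|->2, |1|->2, |7|->12, |2|->4.5, |6|->9.5, |6|->9.5, |1|->2, |6|->9.5, |5|->7, |4|->6, |2|->4.5, |6|->9.5
Step 3: Attach original signs; sum ranks with positive sign and with negative sign.
W+ = 4.5 + 9.5 + 6 + 9.5 = 29.5
W- = 2 + 2 + 12 + 9.5 + 2 + 9.5 + 7 + 4.5 = 48.5
(Check: W+ + W- = 78 should equal n(n+1)/2 = 78.)
Step 4: Test statistic W = min(W+, W-) = 29.5.
Step 5: Ties in |d|, so use the tie-corrected normal approximation.
        E[W] = n(n+1)/4 = 12*13/4 = 39.
        Tie groups: |d|=1 (t=3), |d|=2 (t=2), |d|=6 (t=4); sum(t^3 - t) = 90.
        Var[W] = n(n+1)(2n+1)/24 - sum(t^3-t)/48 = 3900/24 - 90/48 = 160.625.
        z = (W - E[W]) / sqrt(Var[W]) = (29.5 - 39) / 12.6738 = -0.7496.
        Two-sided p = 2*Phi(z) = 0.453509.
Step 6: alpha = 0.05. fail to reject H0.

W+ = 29.5, W- = 48.5, W = min = 29.5, p = 0.453509, fail to reject H0.


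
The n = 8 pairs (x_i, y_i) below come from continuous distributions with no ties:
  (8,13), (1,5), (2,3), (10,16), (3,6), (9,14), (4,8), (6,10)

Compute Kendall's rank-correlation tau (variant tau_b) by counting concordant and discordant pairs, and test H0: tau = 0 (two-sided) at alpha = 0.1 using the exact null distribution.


Step 1: Enumerate the 28 unordered pairs (i,j) with i<j and classify each by sign(x_j-x_i) * sign(y_j-y_i).
  (1,2):dx=-7,dy=-8->C; (1,3):dx=-6,dy=-10->C; (1,4):dx=+2,dy=+3->C; (1,5):dx=-5,dy=-7->C
  (1,6):dx=+1,dy=+1->C; (1,7):dx=-4,dy=-5->C; (1,8):dx=-2,dy=-3->C; (2,3):dx=+1,dy=-2->D
  (2,4):dx=+9,dy=+11->C; (2,5):dx=+2,dy=+1->C; (2,6):dx=+8,dy=+9->C; (2,7):dx=+3,dy=+3->C
  (2,8):dx=+5,dy=+5->C; (3,4):dx=+8,dy=+13->C; (3,5):dx=+1,dy=+3->C; (3,6):dx=+7,dy=+11->C
  (3,7):dx=+2,dy=+5->C; (3,8):dx=+4,dy=+7->C; (4,5):dx=-7,dy=-10->C; (4,6):dx=-1,dy=-2->C
  (4,7):dx=-6,dy=-8->C; (4,8):dx=-4,dy=-6->C; (5,6):dx=+6,dy=+8->C; (5,7):dx=+1,dy=+2->C
  (5,8):dx=+3,dy=+4->C; (6,7):dx=-5,dy=-6->C; (6,8):dx=-3,dy=-4->C; (7,8):dx=+2,dy=+2->C
Step 2: C = 27, D = 1, total pairs = 28.
Step 3: tau = (C - D)/(n(n-1)/2) = (27 - 1)/28 = 0.928571.
Step 4: Exact two-sided p-value (enumerate n! = 40320 permutations of y under H0): p = 0.000397.
Step 5: alpha = 0.1. reject H0.

tau_b = 0.9286 (C=27, D=1), p = 0.000397, reject H0.


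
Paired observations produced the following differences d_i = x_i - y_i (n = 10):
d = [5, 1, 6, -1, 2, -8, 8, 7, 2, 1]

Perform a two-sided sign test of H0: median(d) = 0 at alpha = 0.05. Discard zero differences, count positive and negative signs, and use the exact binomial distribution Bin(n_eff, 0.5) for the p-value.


Step 1: Discard zero differences. Original n = 10; n_eff = number of nonzero differences = 10.
Nonzero differences (with sign): +5, +1, +6, -1, +2, -8, +8, +7, +2, +1
Step 2: Count signs: positive = 8, negative = 2.
Step 3: Under H0: P(positive) = 0.5, so the number of positives S ~ Bin(10, 0.5).
Step 4: Two-sided exact p-value = sum of Bin(10,0.5) probabilities at or below the observed probability = 0.109375.
Step 5: alpha = 0.05. fail to reject H0.

n_eff = 10, pos = 8, neg = 2, p = 0.109375, fail to reject H0.


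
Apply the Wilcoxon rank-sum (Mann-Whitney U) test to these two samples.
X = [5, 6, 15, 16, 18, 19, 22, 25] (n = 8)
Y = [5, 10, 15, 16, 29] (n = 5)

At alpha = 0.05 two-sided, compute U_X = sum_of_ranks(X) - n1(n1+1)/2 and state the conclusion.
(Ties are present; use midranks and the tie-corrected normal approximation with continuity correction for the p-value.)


Step 1: Combine and sort all 13 observations; assign midranks.
sorted (value, group): (5,X), (5,Y), (6,X), (10,Y), (15,X), (15,Y), (16,X), (16,Y), (18,X), (19,X), (22,X), (25,X), (29,Y)
ranks: 5->1.5, 5->1.5, 6->3, 10->4, 15->5.5, 15->5.5, 16->7.5, 16->7.5, 18->9, 19->10, 22->11, 25->12, 29->13
Step 2: Rank sum for X: R1 = 1.5 + 3 + 5.5 + 7.5 + 9 + 10 + 11 + 12 = 59.5.
Step 3: U_X = R1 - n1(n1+1)/2 = 59.5 - 8*9/2 = 59.5 - 36 = 23.5.
       U_Y = n1*n2 - U_X = 40 - 23.5 = 16.5.
Step 4: Ties are present, so use the tie-corrected normal approximation (with continuity correction) for the p-value.
Step 5: p-value = 0.659230; compare to alpha = 0.05. fail to reject H0.

U_X = 23.5, p = 0.659230, fail to reject H0 at alpha = 0.05.


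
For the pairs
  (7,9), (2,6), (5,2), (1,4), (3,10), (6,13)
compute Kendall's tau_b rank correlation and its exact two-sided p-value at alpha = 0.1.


Step 1: Enumerate the 15 unordered pairs (i,j) with i<j and classify each by sign(x_j-x_i) * sign(y_j-y_i).
  (1,2):dx=-5,dy=-3->C; (1,3):dx=-2,dy=-7->C; (1,4):dx=-6,dy=-5->C; (1,5):dx=-4,dy=+1->D
  (1,6):dx=-1,dy=+4->D; (2,3):dx=+3,dy=-4->D; (2,4):dx=-1,dy=-2->C; (2,5):dx=+1,dy=+4->C
  (2,6):dx=+4,dy=+7->C; (3,4):dx=-4,dy=+2->D; (3,5):dx=-2,dy=+8->D; (3,6):dx=+1,dy=+11->C
  (4,5):dx=+2,dy=+6->C; (4,6):dx=+5,dy=+9->C; (5,6):dx=+3,dy=+3->C
Step 2: C = 10, D = 5, total pairs = 15.
Step 3: tau = (C - D)/(n(n-1)/2) = (10 - 5)/15 = 0.333333.
Step 4: Exact two-sided p-value (enumerate n! = 720 permutations of y under H0): p = 0.469444.
Step 5: alpha = 0.1. fail to reject H0.

tau_b = 0.3333 (C=10, D=5), p = 0.469444, fail to reject H0.


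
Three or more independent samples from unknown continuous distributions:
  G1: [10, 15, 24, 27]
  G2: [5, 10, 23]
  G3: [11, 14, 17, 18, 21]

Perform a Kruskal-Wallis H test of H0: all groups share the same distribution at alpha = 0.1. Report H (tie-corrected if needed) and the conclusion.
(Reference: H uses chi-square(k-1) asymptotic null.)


Step 1: Combine all N = 12 observations and assign midranks.
sorted (value, group, rank): (5,G2,1), (10,G1,2.5), (10,G2,2.5), (11,G3,4), (14,G3,5), (15,G1,6), (17,G3,7), (18,G3,8), (21,G3,9), (23,G2,10), (24,G1,11), (27,G1,12)
Step 2: Sum ranks within each group.
R_1 = 31.5 (n_1 = 4)
R_2 = 13.5 (n_2 = 3)
R_3 = 33 (n_3 = 5)
Step 3: H = 12/(N(N+1)) * sum(R_i^2/n_i) - 3(N+1)
     = 12/(12*13) * (31.5^2/4 + 13.5^2/3 + 33^2/5) - 3*13
     = 0.076923 * 526.612 - 39
     = 1.508654.
Step 4: Ties present; correction factor C = 1 - 6/(12^3 - 12) = 0.996503. Corrected H = 1.508654 / 0.996503 = 1.513947.
Step 5: Under H0, H ~ chi^2(2); p-value = 0.469084.
Step 6: alpha = 0.1. fail to reject H0.

H = 1.5139, df = 2, p = 0.469084, fail to reject H0.


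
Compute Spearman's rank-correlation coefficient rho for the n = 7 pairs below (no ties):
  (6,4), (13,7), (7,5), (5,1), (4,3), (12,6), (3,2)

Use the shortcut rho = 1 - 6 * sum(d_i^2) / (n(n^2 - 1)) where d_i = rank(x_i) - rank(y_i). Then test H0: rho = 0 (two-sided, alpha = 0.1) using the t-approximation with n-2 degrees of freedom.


Step 1: Rank x and y separately (midranks; no ties here).
rank(x): 6->4, 13->7, 7->5, 5->3, 4->2, 12->6, 3->1
rank(y): 4->4, 7->7, 5->5, 1->1, 3->3, 6->6, 2->2
Step 2: d_i = R_x(i) - R_y(i); compute d_i^2.
  (4-4)^2=0, (7-7)^2=0, (5-5)^2=0, (3-1)^2=4, (2-3)^2=1, (6-6)^2=0, (1-2)^2=1
sum(d^2) = 6.
Step 3: rho = 1 - 6*6 / (7*(7^2 - 1)) = 1 - 36/336 = 0.892857.
Step 4: Under H0, t = rho * sqrt((n-2)/(1-rho^2)) = 4.4333 ~ t(5).
Step 5: Two-sided p-value from the t-distribution with 5 df = 0.006807.
Step 6: alpha = 0.1. reject H0.

rho = 0.8929, p = 0.006807, reject H0 at alpha = 0.1.


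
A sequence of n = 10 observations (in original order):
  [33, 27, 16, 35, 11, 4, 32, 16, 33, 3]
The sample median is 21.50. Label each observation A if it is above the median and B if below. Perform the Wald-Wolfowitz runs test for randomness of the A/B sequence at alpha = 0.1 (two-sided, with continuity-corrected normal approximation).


Step 1: Compute median = 21.50; label A = above, B = below.
Labels in order: AABABBABAB  (n_A = 5, n_B = 5)
Step 2: Count runs R = 8.
Step 3: Under H0 (random ordering), E[R] = 2*n_A*n_B/(n_A+n_B) + 1 = 2*5*5/10 + 1 = 6.0000.
        Var[R] = 2*n_A*n_B*(2*n_A*n_B - n_A - n_B) / ((n_A+n_B)^2 * (n_A+n_B-1)) = 2000/900 = 2.2222.
        SD[R] = 1.4907.
Step 4: Continuity-corrected z = (R - 0.5 - E[R]) / SD[R] = (8 - 0.5 - 6.0000) / 1.4907 = 1.0062.
Step 5: Two-sided p-value via normal approximation = 2*(1 - Phi(|z|)) = 0.314305.
Step 6: alpha = 0.1. fail to reject H0.

R = 8, z = 1.0062, p = 0.314305, fail to reject H0.


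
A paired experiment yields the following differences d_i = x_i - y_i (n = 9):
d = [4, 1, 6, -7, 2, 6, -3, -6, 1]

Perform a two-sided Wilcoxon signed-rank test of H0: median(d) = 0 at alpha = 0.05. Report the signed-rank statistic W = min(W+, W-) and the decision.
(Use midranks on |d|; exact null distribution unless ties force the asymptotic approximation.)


Step 1: Drop any zero differences (none here) and take |d_i|.
|d| = [4, 1, 6, 7, 2, 6, 3, 6, 1]
Step 2: Midrank |d_i| (ties get averaged ranks).
ranks: |4|->5, |1|->1.5, |6|->7, |7|->9, |2|->3, |6|->7, |3|->4, |6|->7, |1|->1.5
Step 3: Attach original signs; sum ranks with positive sign and with negative sign.
W+ = 5 + 1.5 + 7 + 3 + 7 + 1.5 = 25
W- = 9 + 4 + 7 = 20
(Check: W+ + W- = 45 should equal n(n+1)/2 = 45.)
Step 4: Test statistic W = min(W+, W-) = 20.
Step 5: Ties in |d|, so use the tie-corrected normal approximation.
        E[W] = n(n+1)/4 = 9*10/4 = 22.5.
        Tie groups: |d|=1 (t=2), |d|=6 (t=3); sum(t^3 - t) = 30.
        Var[W] = n(n+1)(2n+1)/24 - sum(t^3-t)/48 = 1710/24 - 30/48 = 70.625.
        z = (W - E[W]) / sqrt(Var[W]) = (20 - 22.5) / 8.4039 = -0.2975.
        Two-sided p = 2*Phi(z) = 0.766099.
Step 6: alpha = 0.05. fail to reject H0.

W+ = 25, W- = 20, W = min = 20, p = 0.766099, fail to reject H0.


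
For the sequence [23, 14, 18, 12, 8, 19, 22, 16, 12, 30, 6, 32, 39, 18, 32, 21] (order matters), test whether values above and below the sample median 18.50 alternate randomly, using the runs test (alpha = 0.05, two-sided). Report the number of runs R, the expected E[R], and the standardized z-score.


Step 1: Compute median = 18.50; label A = above, B = below.
Labels in order: ABBBBAABBABAABAA  (n_A = 8, n_B = 8)
Step 2: Count runs R = 9.
Step 3: Under H0 (random ordering), E[R] = 2*n_A*n_B/(n_A+n_B) + 1 = 2*8*8/16 + 1 = 9.0000.
        Var[R] = 2*n_A*n_B*(2*n_A*n_B - n_A - n_B) / ((n_A+n_B)^2 * (n_A+n_B-1)) = 14336/3840 = 3.7333.
        SD[R] = 1.9322.
Step 4: R = E[R], so z = 0 with no continuity correction.
Step 5: Two-sided p-value via normal approximation = 2*(1 - Phi(|z|)) = 1.000000.
Step 6: alpha = 0.05. fail to reject H0.

R = 9, z = 0.0000, p = 1.000000, fail to reject H0.


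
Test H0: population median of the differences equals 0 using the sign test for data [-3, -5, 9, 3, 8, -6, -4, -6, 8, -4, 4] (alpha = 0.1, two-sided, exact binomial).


Step 1: Discard zero differences. Original n = 11; n_eff = number of nonzero differences = 11.
Nonzero differences (with sign): -3, -5, +9, +3, +8, -6, -4, -6, +8, -4, +4
Step 2: Count signs: positive = 5, negative = 6.
Step 3: Under H0: P(positive) = 0.5, so the number of positives S ~ Bin(11, 0.5).
Step 4: Two-sided exact p-value = sum of Bin(11,0.5) probabilities at or below the observed probability = 1.000000.
Step 5: alpha = 0.1. fail to reject H0.

n_eff = 11, pos = 5, neg = 6, p = 1.000000, fail to reject H0.


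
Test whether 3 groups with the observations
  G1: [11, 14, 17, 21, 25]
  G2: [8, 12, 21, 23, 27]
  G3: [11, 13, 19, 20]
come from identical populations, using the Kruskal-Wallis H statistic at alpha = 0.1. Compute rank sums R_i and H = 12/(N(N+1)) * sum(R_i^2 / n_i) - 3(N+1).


Step 1: Combine all N = 14 observations and assign midranks.
sorted (value, group, rank): (8,G2,1), (11,G1,2.5), (11,G3,2.5), (12,G2,4), (13,G3,5), (14,G1,6), (17,G1,7), (19,G3,8), (20,G3,9), (21,G1,10.5), (21,G2,10.5), (23,G2,12), (25,G1,13), (27,G2,14)
Step 2: Sum ranks within each group.
R_1 = 39 (n_1 = 5)
R_2 = 41.5 (n_2 = 5)
R_3 = 24.5 (n_3 = 4)
Step 3: H = 12/(N(N+1)) * sum(R_i^2/n_i) - 3(N+1)
     = 12/(14*15) * (39^2/5 + 41.5^2/5 + 24.5^2/4) - 3*15
     = 0.057143 * 798.712 - 45
     = 0.640714.
Step 4: Ties present; correction factor C = 1 - 12/(14^3 - 14) = 0.995604. Corrected H = 0.640714 / 0.995604 = 0.643543.
Step 5: Under H0, H ~ chi^2(2); p-value = 0.724864.
Step 6: alpha = 0.1. fail to reject H0.

H = 0.6435, df = 2, p = 0.724864, fail to reject H0.


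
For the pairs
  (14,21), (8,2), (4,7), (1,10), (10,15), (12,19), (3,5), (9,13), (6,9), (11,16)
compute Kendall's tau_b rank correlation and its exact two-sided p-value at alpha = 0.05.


Step 1: Enumerate the 45 unordered pairs (i,j) with i<j and classify each by sign(x_j-x_i) * sign(y_j-y_i).
  (1,2):dx=-6,dy=-19->C; (1,3):dx=-10,dy=-14->C; (1,4):dx=-13,dy=-11->C; (1,5):dx=-4,dy=-6->C
  (1,6):dx=-2,dy=-2->C; (1,7):dx=-11,dy=-16->C; (1,8):dx=-5,dy=-8->C; (1,9):dx=-8,dy=-12->C
  (1,10):dx=-3,dy=-5->C; (2,3):dx=-4,dy=+5->D; (2,4):dx=-7,dy=+8->D; (2,5):dx=+2,dy=+13->C
  (2,6):dx=+4,dy=+17->C; (2,7):dx=-5,dy=+3->D; (2,8):dx=+1,dy=+11->C; (2,9):dx=-2,dy=+7->D
  (2,10):dx=+3,dy=+14->C; (3,4):dx=-3,dy=+3->D; (3,5):dx=+6,dy=+8->C; (3,6):dx=+8,dy=+12->C
  (3,7):dx=-1,dy=-2->C; (3,8):dx=+5,dy=+6->C; (3,9):dx=+2,dy=+2->C; (3,10):dx=+7,dy=+9->C
  (4,5):dx=+9,dy=+5->C; (4,6):dx=+11,dy=+9->C; (4,7):dx=+2,dy=-5->D; (4,8):dx=+8,dy=+3->C
  (4,9):dx=+5,dy=-1->D; (4,10):dx=+10,dy=+6->C; (5,6):dx=+2,dy=+4->C; (5,7):dx=-7,dy=-10->C
  (5,8):dx=-1,dy=-2->C; (5,9):dx=-4,dy=-6->C; (5,10):dx=+1,dy=+1->C; (6,7):dx=-9,dy=-14->C
  (6,8):dx=-3,dy=-6->C; (6,9):dx=-6,dy=-10->C; (6,10):dx=-1,dy=-3->C; (7,8):dx=+6,dy=+8->C
  (7,9):dx=+3,dy=+4->C; (7,10):dx=+8,dy=+11->C; (8,9):dx=-3,dy=-4->C; (8,10):dx=+2,dy=+3->C
  (9,10):dx=+5,dy=+7->C
Step 2: C = 38, D = 7, total pairs = 45.
Step 3: tau = (C - D)/(n(n-1)/2) = (38 - 7)/45 = 0.688889.
Step 4: Exact two-sided p-value (enumerate n! = 3628800 permutations of y under H0): p = 0.004687.
Step 5: alpha = 0.05. reject H0.

tau_b = 0.6889 (C=38, D=7), p = 0.004687, reject H0.


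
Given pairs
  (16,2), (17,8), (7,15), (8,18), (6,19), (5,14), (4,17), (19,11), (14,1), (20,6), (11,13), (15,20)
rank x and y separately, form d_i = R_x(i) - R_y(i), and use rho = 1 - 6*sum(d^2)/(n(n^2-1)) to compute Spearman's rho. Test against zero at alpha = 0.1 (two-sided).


Step 1: Rank x and y separately (midranks; no ties here).
rank(x): 16->9, 17->10, 7->4, 8->5, 6->3, 5->2, 4->1, 19->11, 14->7, 20->12, 11->6, 15->8
rank(y): 2->2, 8->4, 15->8, 18->10, 19->11, 14->7, 17->9, 11->5, 1->1, 6->3, 13->6, 20->12
Step 2: d_i = R_x(i) - R_y(i); compute d_i^2.
  (9-2)^2=49, (10-4)^2=36, (4-8)^2=16, (5-10)^2=25, (3-11)^2=64, (2-7)^2=25, (1-9)^2=64, (11-5)^2=36, (7-1)^2=36, (12-3)^2=81, (6-6)^2=0, (8-12)^2=16
sum(d^2) = 448.
Step 3: rho = 1 - 6*448 / (12*(12^2 - 1)) = 1 - 2688/1716 = -0.566434.
Step 4: Under H0, t = rho * sqrt((n-2)/(1-rho^2)) = -2.1735 ~ t(10).
Step 5: Two-sided p-value from the t-distribution with 10 df = 0.054842.
Step 6: alpha = 0.1. reject H0.

rho = -0.5664, p = 0.054842, reject H0 at alpha = 0.1.


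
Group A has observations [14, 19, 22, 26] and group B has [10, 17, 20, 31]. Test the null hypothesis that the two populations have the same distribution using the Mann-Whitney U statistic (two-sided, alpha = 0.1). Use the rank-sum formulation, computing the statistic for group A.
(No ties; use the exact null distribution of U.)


Step 1: Combine and sort all 8 observations; assign midranks.
sorted (value, group): (10,Y), (14,X), (17,Y), (19,X), (20,Y), (22,X), (26,X), (31,Y)
ranks: 10->1, 14->2, 17->3, 19->4, 20->5, 22->6, 26->7, 31->8
Step 2: Rank sum for X: R1 = 2 + 4 + 6 + 7 = 19.
Step 3: U_X = R1 - n1(n1+1)/2 = 19 - 4*5/2 = 19 - 10 = 9.
       U_Y = n1*n2 - U_X = 16 - 9 = 7.
Step 4: No ties, so the exact null distribution of U (based on enumerating the C(8,4) = 70 equally likely rank assignments) gives the two-sided p-value.
Step 5: p-value = 0.885714; compare to alpha = 0.1. fail to reject H0.

U_X = 9, p = 0.885714, fail to reject H0 at alpha = 0.1.


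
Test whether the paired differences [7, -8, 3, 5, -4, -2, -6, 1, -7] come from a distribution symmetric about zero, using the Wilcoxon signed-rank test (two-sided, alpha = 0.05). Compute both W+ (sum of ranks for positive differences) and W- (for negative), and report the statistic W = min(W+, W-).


Step 1: Drop any zero differences (none here) and take |d_i|.
|d| = [7, 8, 3, 5, 4, 2, 6, 1, 7]
Step 2: Midrank |d_i| (ties get averaged ranks).
ranks: |7|->7.5, |8|->9, |3|->3, |5|->5, |4|->4, |2|->2, |6|->6, |1|->1, |7|->7.5
Step 3: Attach original signs; sum ranks with positive sign and with negative sign.
W+ = 7.5 + 3 + 5 + 1 = 16.5
W- = 9 + 4 + 2 + 6 + 7.5 = 28.5
(Check: W+ + W- = 45 should equal n(n+1)/2 = 45.)
Step 4: Test statistic W = min(W+, W-) = 16.5.
Step 5: Ties in |d|, so use the tie-corrected normal approximation.
        E[W] = n(n+1)/4 = 9*10/4 = 22.5.
        Tie groups: |d|=7 (t=2); sum(t^3 - t) = 6.
        Var[W] = n(n+1)(2n+1)/24 - sum(t^3-t)/48 = 1710/24 - 6/48 = 71.125.
        z = (W - E[W]) / sqrt(Var[W]) = (16.5 - 22.5) / 8.4336 = -0.7114.
        Two-sided p = 2*Phi(z) = 0.476810.
Step 6: alpha = 0.05. fail to reject H0.

W+ = 16.5, W- = 28.5, W = min = 16.5, p = 0.476810, fail to reject H0.


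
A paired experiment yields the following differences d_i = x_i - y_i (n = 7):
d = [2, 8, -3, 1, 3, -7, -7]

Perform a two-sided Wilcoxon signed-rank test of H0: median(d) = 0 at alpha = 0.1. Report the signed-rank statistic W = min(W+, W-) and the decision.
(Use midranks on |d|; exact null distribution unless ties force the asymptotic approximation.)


Step 1: Drop any zero differences (none here) and take |d_i|.
|d| = [2, 8, 3, 1, 3, 7, 7]
Step 2: Midrank |d_i| (ties get averaged ranks).
ranks: |2|->2, |8|->7, |3|->3.5, |1|->1, |3|->3.5, |7|->5.5, |7|->5.5
Step 3: Attach original signs; sum ranks with positive sign and with negative sign.
W+ = 2 + 7 + 1 + 3.5 = 13.5
W- = 3.5 + 5.5 + 5.5 = 14.5
(Check: W+ + W- = 28 should equal n(n+1)/2 = 28.)
Step 4: Test statistic W = min(W+, W-) = 13.5.
Step 5: Ties in |d|, so use the tie-corrected normal approximation.
        E[W] = n(n+1)/4 = 7*8/4 = 14.
        Tie groups: |d|=3 (t=2), |d|=7 (t=2); sum(t^3 - t) = 12.
        Var[W] = n(n+1)(2n+1)/24 - sum(t^3-t)/48 = 840/24 - 12/48 = 34.75.
        z = (W - E[W]) / sqrt(Var[W]) = (13.5 - 14) / 5.8949 = -0.0848.
        Two-sided p = 2*Phi(z) = 0.932405.
Step 6: alpha = 0.1. fail to reject H0.

W+ = 13.5, W- = 14.5, W = min = 13.5, p = 0.932405, fail to reject H0.


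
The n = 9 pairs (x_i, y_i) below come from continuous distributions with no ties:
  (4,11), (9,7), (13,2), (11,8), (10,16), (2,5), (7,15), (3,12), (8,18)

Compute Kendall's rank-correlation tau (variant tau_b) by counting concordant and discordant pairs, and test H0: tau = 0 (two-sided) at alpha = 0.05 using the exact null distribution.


Step 1: Enumerate the 36 unordered pairs (i,j) with i<j and classify each by sign(x_j-x_i) * sign(y_j-y_i).
  (1,2):dx=+5,dy=-4->D; (1,3):dx=+9,dy=-9->D; (1,4):dx=+7,dy=-3->D; (1,5):dx=+6,dy=+5->C
  (1,6):dx=-2,dy=-6->C; (1,7):dx=+3,dy=+4->C; (1,8):dx=-1,dy=+1->D; (1,9):dx=+4,dy=+7->C
  (2,3):dx=+4,dy=-5->D; (2,4):dx=+2,dy=+1->C; (2,5):dx=+1,dy=+9->C; (2,6):dx=-7,dy=-2->C
  (2,7):dx=-2,dy=+8->D; (2,8):dx=-6,dy=+5->D; (2,9):dx=-1,dy=+11->D; (3,4):dx=-2,dy=+6->D
  (3,5):dx=-3,dy=+14->D; (3,6):dx=-11,dy=+3->D; (3,7):dx=-6,dy=+13->D; (3,8):dx=-10,dy=+10->D
  (3,9):dx=-5,dy=+16->D; (4,5):dx=-1,dy=+8->D; (4,6):dx=-9,dy=-3->C; (4,7):dx=-4,dy=+7->D
  (4,8):dx=-8,dy=+4->D; (4,9):dx=-3,dy=+10->D; (5,6):dx=-8,dy=-11->C; (5,7):dx=-3,dy=-1->C
  (5,8):dx=-7,dy=-4->C; (5,9):dx=-2,dy=+2->D; (6,7):dx=+5,dy=+10->C; (6,8):dx=+1,dy=+7->C
  (6,9):dx=+6,dy=+13->C; (7,8):dx=-4,dy=-3->C; (7,9):dx=+1,dy=+3->C; (8,9):dx=+5,dy=+6->C
Step 2: C = 17, D = 19, total pairs = 36.
Step 3: tau = (C - D)/(n(n-1)/2) = (17 - 19)/36 = -0.055556.
Step 4: Exact two-sided p-value (enumerate n! = 362880 permutations of y under H0): p = 0.919455.
Step 5: alpha = 0.05. fail to reject H0.

tau_b = -0.0556 (C=17, D=19), p = 0.919455, fail to reject H0.


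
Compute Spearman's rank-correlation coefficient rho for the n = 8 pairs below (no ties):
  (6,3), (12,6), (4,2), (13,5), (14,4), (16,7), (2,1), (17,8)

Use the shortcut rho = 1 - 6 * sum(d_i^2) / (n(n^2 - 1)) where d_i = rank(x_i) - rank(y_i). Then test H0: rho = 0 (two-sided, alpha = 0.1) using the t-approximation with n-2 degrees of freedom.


Step 1: Rank x and y separately (midranks; no ties here).
rank(x): 6->3, 12->4, 4->2, 13->5, 14->6, 16->7, 2->1, 17->8
rank(y): 3->3, 6->6, 2->2, 5->5, 4->4, 7->7, 1->1, 8->8
Step 2: d_i = R_x(i) - R_y(i); compute d_i^2.
  (3-3)^2=0, (4-6)^2=4, (2-2)^2=0, (5-5)^2=0, (6-4)^2=4, (7-7)^2=0, (1-1)^2=0, (8-8)^2=0
sum(d^2) = 8.
Step 3: rho = 1 - 6*8 / (8*(8^2 - 1)) = 1 - 48/504 = 0.904762.
Step 4: Under H0, t = rho * sqrt((n-2)/(1-rho^2)) = 5.2034 ~ t(6).
Step 5: Two-sided p-value from the t-distribution with 6 df = 0.002008.
Step 6: alpha = 0.1. reject H0.

rho = 0.9048, p = 0.002008, reject H0 at alpha = 0.1.


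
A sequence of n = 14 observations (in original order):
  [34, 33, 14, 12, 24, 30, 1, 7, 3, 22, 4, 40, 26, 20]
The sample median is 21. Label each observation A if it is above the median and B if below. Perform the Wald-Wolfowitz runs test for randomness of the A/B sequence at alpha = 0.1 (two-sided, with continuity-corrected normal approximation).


Step 1: Compute median = 21; label A = above, B = below.
Labels in order: AABBAABBBABAAB  (n_A = 7, n_B = 7)
Step 2: Count runs R = 8.
Step 3: Under H0 (random ordering), E[R] = 2*n_A*n_B/(n_A+n_B) + 1 = 2*7*7/14 + 1 = 8.0000.
        Var[R] = 2*n_A*n_B*(2*n_A*n_B - n_A - n_B) / ((n_A+n_B)^2 * (n_A+n_B-1)) = 8232/2548 = 3.2308.
        SD[R] = 1.7974.
Step 4: R = E[R], so z = 0 with no continuity correction.
Step 5: Two-sided p-value via normal approximation = 2*(1 - Phi(|z|)) = 1.000000.
Step 6: alpha = 0.1. fail to reject H0.

R = 8, z = 0.0000, p = 1.000000, fail to reject H0.


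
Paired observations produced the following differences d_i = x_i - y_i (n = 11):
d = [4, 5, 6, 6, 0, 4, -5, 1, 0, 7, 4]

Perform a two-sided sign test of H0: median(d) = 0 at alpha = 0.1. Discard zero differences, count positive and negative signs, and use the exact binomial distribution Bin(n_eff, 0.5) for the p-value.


Step 1: Discard zero differences. Original n = 11; n_eff = number of nonzero differences = 9.
Nonzero differences (with sign): +4, +5, +6, +6, +4, -5, +1, +7, +4
Step 2: Count signs: positive = 8, negative = 1.
Step 3: Under H0: P(positive) = 0.5, so the number of positives S ~ Bin(9, 0.5).
Step 4: Two-sided exact p-value = sum of Bin(9,0.5) probabilities at or below the observed probability = 0.039062.
Step 5: alpha = 0.1. reject H0.

n_eff = 9, pos = 8, neg = 1, p = 0.039062, reject H0.


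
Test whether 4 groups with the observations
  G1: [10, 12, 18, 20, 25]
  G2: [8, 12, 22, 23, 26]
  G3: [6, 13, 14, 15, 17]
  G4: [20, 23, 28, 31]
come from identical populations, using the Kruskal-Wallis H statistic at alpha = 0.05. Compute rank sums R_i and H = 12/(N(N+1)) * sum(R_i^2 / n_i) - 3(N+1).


Step 1: Combine all N = 19 observations and assign midranks.
sorted (value, group, rank): (6,G3,1), (8,G2,2), (10,G1,3), (12,G1,4.5), (12,G2,4.5), (13,G3,6), (14,G3,7), (15,G3,8), (17,G3,9), (18,G1,10), (20,G1,11.5), (20,G4,11.5), (22,G2,13), (23,G2,14.5), (23,G4,14.5), (25,G1,16), (26,G2,17), (28,G4,18), (31,G4,19)
Step 2: Sum ranks within each group.
R_1 = 45 (n_1 = 5)
R_2 = 51 (n_2 = 5)
R_3 = 31 (n_3 = 5)
R_4 = 63 (n_4 = 4)
Step 3: H = 12/(N(N+1)) * sum(R_i^2/n_i) - 3(N+1)
     = 12/(19*20) * (45^2/5 + 51^2/5 + 31^2/5 + 63^2/4) - 3*20
     = 0.031579 * 2109.65 - 60
     = 6.620526.
Step 4: Ties present; correction factor C = 1 - 18/(19^3 - 19) = 0.997368. Corrected H = 6.620526 / 0.997368 = 6.637995.
Step 5: Under H0, H ~ chi^2(3); p-value = 0.084376.
Step 6: alpha = 0.05. fail to reject H0.

H = 6.6380, df = 3, p = 0.084376, fail to reject H0.


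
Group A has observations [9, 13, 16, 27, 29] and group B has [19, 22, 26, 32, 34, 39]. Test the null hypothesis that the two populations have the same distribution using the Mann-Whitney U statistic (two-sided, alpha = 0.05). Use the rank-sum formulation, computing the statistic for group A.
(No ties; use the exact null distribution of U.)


Step 1: Combine and sort all 11 observations; assign midranks.
sorted (value, group): (9,X), (13,X), (16,X), (19,Y), (22,Y), (26,Y), (27,X), (29,X), (32,Y), (34,Y), (39,Y)
ranks: 9->1, 13->2, 16->3, 19->4, 22->5, 26->6, 27->7, 29->8, 32->9, 34->10, 39->11
Step 2: Rank sum for X: R1 = 1 + 2 + 3 + 7 + 8 = 21.
Step 3: U_X = R1 - n1(n1+1)/2 = 21 - 5*6/2 = 21 - 15 = 6.
       U_Y = n1*n2 - U_X = 30 - 6 = 24.
Step 4: No ties, so the exact null distribution of U (based on enumerating the C(11,5) = 462 equally likely rank assignments) gives the two-sided p-value.
Step 5: p-value = 0.125541; compare to alpha = 0.05. fail to reject H0.

U_X = 6, p = 0.125541, fail to reject H0 at alpha = 0.05.


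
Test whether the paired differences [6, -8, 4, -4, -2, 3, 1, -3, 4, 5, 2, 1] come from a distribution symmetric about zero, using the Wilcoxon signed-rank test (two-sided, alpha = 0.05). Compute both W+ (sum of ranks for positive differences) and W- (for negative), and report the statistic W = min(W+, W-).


Step 1: Drop any zero differences (none here) and take |d_i|.
|d| = [6, 8, 4, 4, 2, 3, 1, 3, 4, 5, 2, 1]
Step 2: Midrank |d_i| (ties get averaged ranks).
ranks: |6|->11, |8|->12, |4|->8, |4|->8, |2|->3.5, |3|->5.5, |1|->1.5, |3|->5.5, |4|->8, |5|->10, |2|->3.5, |1|->1.5
Step 3: Attach original signs; sum ranks with positive sign and with negative sign.
W+ = 11 + 8 + 5.5 + 1.5 + 8 + 10 + 3.5 + 1.5 = 49
W- = 12 + 8 + 3.5 + 5.5 = 29
(Check: W+ + W- = 78 should equal n(n+1)/2 = 78.)
Step 4: Test statistic W = min(W+, W-) = 29.
Step 5: Ties in |d|, so use the tie-corrected normal approximation.
        E[W] = n(n+1)/4 = 12*13/4 = 39.
        Tie groups: |d|=1 (t=2), |d|=2 (t=2), |d|=3 (t=2), |d|=4 (t=3); sum(t^3 - t) = 42.
        Var[W] = n(n+1)(2n+1)/24 - sum(t^3-t)/48 = 3900/24 - 42/48 = 161.625.
        z = (W - E[W]) / sqrt(Var[W]) = (29 - 39) / 12.7132 = -0.7866.
        Two-sided p = 2*Phi(z) = 0.431525.
Step 6: alpha = 0.05. fail to reject H0.

W+ = 49, W- = 29, W = min = 29, p = 0.431525, fail to reject H0.


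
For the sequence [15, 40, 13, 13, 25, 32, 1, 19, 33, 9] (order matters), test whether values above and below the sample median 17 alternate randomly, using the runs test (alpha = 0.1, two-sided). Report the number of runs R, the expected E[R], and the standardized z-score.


Step 1: Compute median = 17; label A = above, B = below.
Labels in order: BABBAABAAB  (n_A = 5, n_B = 5)
Step 2: Count runs R = 7.
Step 3: Under H0 (random ordering), E[R] = 2*n_A*n_B/(n_A+n_B) + 1 = 2*5*5/10 + 1 = 6.0000.
        Var[R] = 2*n_A*n_B*(2*n_A*n_B - n_A - n_B) / ((n_A+n_B)^2 * (n_A+n_B-1)) = 2000/900 = 2.2222.
        SD[R] = 1.4907.
Step 4: Continuity-corrected z = (R - 0.5 - E[R]) / SD[R] = (7 - 0.5 - 6.0000) / 1.4907 = 0.3354.
Step 5: Two-sided p-value via normal approximation = 2*(1 - Phi(|z|)) = 0.737316.
Step 6: alpha = 0.1. fail to reject H0.

R = 7, z = 0.3354, p = 0.737316, fail to reject H0.


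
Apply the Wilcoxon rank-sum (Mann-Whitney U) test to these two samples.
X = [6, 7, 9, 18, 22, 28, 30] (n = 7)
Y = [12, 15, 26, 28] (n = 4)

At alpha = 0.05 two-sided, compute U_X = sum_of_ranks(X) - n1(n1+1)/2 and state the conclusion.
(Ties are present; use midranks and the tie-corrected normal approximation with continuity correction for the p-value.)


Step 1: Combine and sort all 11 observations; assign midranks.
sorted (value, group): (6,X), (7,X), (9,X), (12,Y), (15,Y), (18,X), (22,X), (26,Y), (28,X), (28,Y), (30,X)
ranks: 6->1, 7->2, 9->3, 12->4, 15->5, 18->6, 22->7, 26->8, 28->9.5, 28->9.5, 30->11
Step 2: Rank sum for X: R1 = 1 + 2 + 3 + 6 + 7 + 9.5 + 11 = 39.5.
Step 3: U_X = R1 - n1(n1+1)/2 = 39.5 - 7*8/2 = 39.5 - 28 = 11.5.
       U_Y = n1*n2 - U_X = 28 - 11.5 = 16.5.
Step 4: Ties are present, so use the tie-corrected normal approximation (with continuity correction) for the p-value.
Step 5: p-value = 0.704817; compare to alpha = 0.05. fail to reject H0.

U_X = 11.5, p = 0.704817, fail to reject H0 at alpha = 0.05.


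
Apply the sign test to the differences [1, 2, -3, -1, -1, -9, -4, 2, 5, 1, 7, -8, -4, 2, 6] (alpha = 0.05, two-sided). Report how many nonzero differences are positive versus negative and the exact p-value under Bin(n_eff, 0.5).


Step 1: Discard zero differences. Original n = 15; n_eff = number of nonzero differences = 15.
Nonzero differences (with sign): +1, +2, -3, -1, -1, -9, -4, +2, +5, +1, +7, -8, -4, +2, +6
Step 2: Count signs: positive = 8, negative = 7.
Step 3: Under H0: P(positive) = 0.5, so the number of positives S ~ Bin(15, 0.5).
Step 4: Two-sided exact p-value = sum of Bin(15,0.5) probabilities at or below the observed probability = 1.000000.
Step 5: alpha = 0.05. fail to reject H0.

n_eff = 15, pos = 8, neg = 7, p = 1.000000, fail to reject H0.


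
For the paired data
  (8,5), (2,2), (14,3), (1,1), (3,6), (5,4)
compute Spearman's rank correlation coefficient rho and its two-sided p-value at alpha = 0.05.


Step 1: Rank x and y separately (midranks; no ties here).
rank(x): 8->5, 2->2, 14->6, 1->1, 3->3, 5->4
rank(y): 5->5, 2->2, 3->3, 1->1, 6->6, 4->4
Step 2: d_i = R_x(i) - R_y(i); compute d_i^2.
  (5-5)^2=0, (2-2)^2=0, (6-3)^2=9, (1-1)^2=0, (3-6)^2=9, (4-4)^2=0
sum(d^2) = 18.
Step 3: rho = 1 - 6*18 / (6*(6^2 - 1)) = 1 - 108/210 = 0.485714.
Step 4: Under H0, t = rho * sqrt((n-2)/(1-rho^2)) = 1.1113 ~ t(4).
Step 5: Two-sided p-value from the t-distribution with 4 df = 0.328723.
Step 6: alpha = 0.05. fail to reject H0.

rho = 0.4857, p = 0.328723, fail to reject H0 at alpha = 0.05.


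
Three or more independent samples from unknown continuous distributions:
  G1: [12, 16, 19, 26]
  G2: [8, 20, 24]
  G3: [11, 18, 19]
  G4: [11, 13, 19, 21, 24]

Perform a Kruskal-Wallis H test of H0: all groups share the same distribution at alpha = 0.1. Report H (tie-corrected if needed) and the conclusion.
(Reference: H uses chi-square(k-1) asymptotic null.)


Step 1: Combine all N = 15 observations and assign midranks.
sorted (value, group, rank): (8,G2,1), (11,G3,2.5), (11,G4,2.5), (12,G1,4), (13,G4,5), (16,G1,6), (18,G3,7), (19,G1,9), (19,G3,9), (19,G4,9), (20,G2,11), (21,G4,12), (24,G2,13.5), (24,G4,13.5), (26,G1,15)
Step 2: Sum ranks within each group.
R_1 = 34 (n_1 = 4)
R_2 = 25.5 (n_2 = 3)
R_3 = 18.5 (n_3 = 3)
R_4 = 42 (n_4 = 5)
Step 3: H = 12/(N(N+1)) * sum(R_i^2/n_i) - 3(N+1)
     = 12/(15*16) * (34^2/4 + 25.5^2/3 + 18.5^2/3 + 42^2/5) - 3*16
     = 0.050000 * 972.633 - 48
     = 0.631667.
Step 4: Ties present; correction factor C = 1 - 36/(15^3 - 15) = 0.989286. Corrected H = 0.631667 / 0.989286 = 0.638508.
Step 5: Under H0, H ~ chi^2(3); p-value = 0.887563.
Step 6: alpha = 0.1. fail to reject H0.

H = 0.6385, df = 3, p = 0.887563, fail to reject H0.


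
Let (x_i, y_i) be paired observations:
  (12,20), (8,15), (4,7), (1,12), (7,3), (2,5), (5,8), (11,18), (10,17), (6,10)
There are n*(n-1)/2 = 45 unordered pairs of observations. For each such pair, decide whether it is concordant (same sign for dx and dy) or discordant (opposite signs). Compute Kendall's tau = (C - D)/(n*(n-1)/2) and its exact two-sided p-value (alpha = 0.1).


Step 1: Enumerate the 45 unordered pairs (i,j) with i<j and classify each by sign(x_j-x_i) * sign(y_j-y_i).
  (1,2):dx=-4,dy=-5->C; (1,3):dx=-8,dy=-13->C; (1,4):dx=-11,dy=-8->C; (1,5):dx=-5,dy=-17->C
  (1,6):dx=-10,dy=-15->C; (1,7):dx=-7,dy=-12->C; (1,8):dx=-1,dy=-2->C; (1,9):dx=-2,dy=-3->C
  (1,10):dx=-6,dy=-10->C; (2,3):dx=-4,dy=-8->C; (2,4):dx=-7,dy=-3->C; (2,5):dx=-1,dy=-12->C
  (2,6):dx=-6,dy=-10->C; (2,7):dx=-3,dy=-7->C; (2,8):dx=+3,dy=+3->C; (2,9):dx=+2,dy=+2->C
  (2,10):dx=-2,dy=-5->C; (3,4):dx=-3,dy=+5->D; (3,5):dx=+3,dy=-4->D; (3,6):dx=-2,dy=-2->C
  (3,7):dx=+1,dy=+1->C; (3,8):dx=+7,dy=+11->C; (3,9):dx=+6,dy=+10->C; (3,10):dx=+2,dy=+3->C
  (4,5):dx=+6,dy=-9->D; (4,6):dx=+1,dy=-7->D; (4,7):dx=+4,dy=-4->D; (4,8):dx=+10,dy=+6->C
  (4,9):dx=+9,dy=+5->C; (4,10):dx=+5,dy=-2->D; (5,6):dx=-5,dy=+2->D; (5,7):dx=-2,dy=+5->D
  (5,8):dx=+4,dy=+15->C; (5,9):dx=+3,dy=+14->C; (5,10):dx=-1,dy=+7->D; (6,7):dx=+3,dy=+3->C
  (6,8):dx=+9,dy=+13->C; (6,9):dx=+8,dy=+12->C; (6,10):dx=+4,dy=+5->C; (7,8):dx=+6,dy=+10->C
  (7,9):dx=+5,dy=+9->C; (7,10):dx=+1,dy=+2->C; (8,9):dx=-1,dy=-1->C; (8,10):dx=-5,dy=-8->C
  (9,10):dx=-4,dy=-7->C
Step 2: C = 36, D = 9, total pairs = 45.
Step 3: tau = (C - D)/(n(n-1)/2) = (36 - 9)/45 = 0.600000.
Step 4: Exact two-sided p-value (enumerate n! = 3628800 permutations of y under H0): p = 0.016666.
Step 5: alpha = 0.1. reject H0.

tau_b = 0.6000 (C=36, D=9), p = 0.016666, reject H0.


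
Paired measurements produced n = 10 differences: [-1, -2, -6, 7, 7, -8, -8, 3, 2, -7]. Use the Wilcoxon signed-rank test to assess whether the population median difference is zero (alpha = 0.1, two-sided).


Step 1: Drop any zero differences (none here) and take |d_i|.
|d| = [1, 2, 6, 7, 7, 8, 8, 3, 2, 7]
Step 2: Midrank |d_i| (ties get averaged ranks).
ranks: |1|->1, |2|->2.5, |6|->5, |7|->7, |7|->7, |8|->9.5, |8|->9.5, |3|->4, |2|->2.5, |7|->7
Step 3: Attach original signs; sum ranks with positive sign and with negative sign.
W+ = 7 + 7 + 4 + 2.5 = 20.5
W- = 1 + 2.5 + 5 + 9.5 + 9.5 + 7 = 34.5
(Check: W+ + W- = 55 should equal n(n+1)/2 = 55.)
Step 4: Test statistic W = min(W+, W-) = 20.5.
Step 5: Ties in |d|, so use the tie-corrected normal approximation.
        E[W] = n(n+1)/4 = 10*11/4 = 27.5.
        Tie groups: |d|=2 (t=2), |d|=7 (t=3), |d|=8 (t=2); sum(t^3 - t) = 36.
        Var[W] = n(n+1)(2n+1)/24 - sum(t^3-t)/48 = 2310/24 - 36/48 = 95.5.
        z = (W - E[W]) / sqrt(Var[W]) = (20.5 - 27.5) / 9.7724 = -0.7163.
        Two-sided p = 2*Phi(z) = 0.473805.
Step 6: alpha = 0.1. fail to reject H0.

W+ = 20.5, W- = 34.5, W = min = 20.5, p = 0.473805, fail to reject H0.


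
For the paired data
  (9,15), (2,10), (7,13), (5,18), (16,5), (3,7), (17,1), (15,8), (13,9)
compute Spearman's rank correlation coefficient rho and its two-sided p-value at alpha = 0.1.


Step 1: Rank x and y separately (midranks; no ties here).
rank(x): 9->5, 2->1, 7->4, 5->3, 16->8, 3->2, 17->9, 15->7, 13->6
rank(y): 15->8, 10->6, 13->7, 18->9, 5->2, 7->3, 1->1, 8->4, 9->5
Step 2: d_i = R_x(i) - R_y(i); compute d_i^2.
  (5-8)^2=9, (1-6)^2=25, (4-7)^2=9, (3-9)^2=36, (8-2)^2=36, (2-3)^2=1, (9-1)^2=64, (7-4)^2=9, (6-5)^2=1
sum(d^2) = 190.
Step 3: rho = 1 - 6*190 / (9*(9^2 - 1)) = 1 - 1140/720 = -0.583333.
Step 4: Under H0, t = rho * sqrt((n-2)/(1-rho^2)) = -1.9001 ~ t(7).
Step 5: Two-sided p-value from the t-distribution with 7 df = 0.099186.
Step 6: alpha = 0.1. reject H0.

rho = -0.5833, p = 0.099186, reject H0 at alpha = 0.1.


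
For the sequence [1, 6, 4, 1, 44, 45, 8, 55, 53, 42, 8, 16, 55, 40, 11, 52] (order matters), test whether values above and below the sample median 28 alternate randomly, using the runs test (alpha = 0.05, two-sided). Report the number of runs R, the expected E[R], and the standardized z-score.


Step 1: Compute median = 28; label A = above, B = below.
Labels in order: BBBBAABAAABBAABA  (n_A = 8, n_B = 8)
Step 2: Count runs R = 8.
Step 3: Under H0 (random ordering), E[R] = 2*n_A*n_B/(n_A+n_B) + 1 = 2*8*8/16 + 1 = 9.0000.
        Var[R] = 2*n_A*n_B*(2*n_A*n_B - n_A - n_B) / ((n_A+n_B)^2 * (n_A+n_B-1)) = 14336/3840 = 3.7333.
        SD[R] = 1.9322.
Step 4: Continuity-corrected z = (R + 0.5 - E[R]) / SD[R] = (8 + 0.5 - 9.0000) / 1.9322 = -0.2588.
Step 5: Two-sided p-value via normal approximation = 2*(1 - Phi(|z|)) = 0.795809.
Step 6: alpha = 0.05. fail to reject H0.

R = 8, z = -0.2588, p = 0.795809, fail to reject H0.


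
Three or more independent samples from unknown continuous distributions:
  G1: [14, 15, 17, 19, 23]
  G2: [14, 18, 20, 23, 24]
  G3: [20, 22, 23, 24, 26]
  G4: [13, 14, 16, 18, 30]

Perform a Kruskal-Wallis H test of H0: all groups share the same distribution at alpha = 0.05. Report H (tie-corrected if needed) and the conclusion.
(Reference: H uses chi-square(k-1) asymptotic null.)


Step 1: Combine all N = 20 observations and assign midranks.
sorted (value, group, rank): (13,G4,1), (14,G1,3), (14,G2,3), (14,G4,3), (15,G1,5), (16,G4,6), (17,G1,7), (18,G2,8.5), (18,G4,8.5), (19,G1,10), (20,G2,11.5), (20,G3,11.5), (22,G3,13), (23,G1,15), (23,G2,15), (23,G3,15), (24,G2,17.5), (24,G3,17.5), (26,G3,19), (30,G4,20)
Step 2: Sum ranks within each group.
R_1 = 40 (n_1 = 5)
R_2 = 55.5 (n_2 = 5)
R_3 = 76 (n_3 = 5)
R_4 = 38.5 (n_4 = 5)
Step 3: H = 12/(N(N+1)) * sum(R_i^2/n_i) - 3(N+1)
     = 12/(20*21) * (40^2/5 + 55.5^2/5 + 76^2/5 + 38.5^2/5) - 3*21
     = 0.028571 * 2387.7 - 63
     = 5.220000.
Step 4: Ties present; correction factor C = 1 - 66/(20^3 - 20) = 0.991729. Corrected H = 5.220000 / 0.991729 = 5.263533.
Step 5: Under H0, H ~ chi^2(3); p-value = 0.153486.
Step 6: alpha = 0.05. fail to reject H0.

H = 5.2635, df = 3, p = 0.153486, fail to reject H0.


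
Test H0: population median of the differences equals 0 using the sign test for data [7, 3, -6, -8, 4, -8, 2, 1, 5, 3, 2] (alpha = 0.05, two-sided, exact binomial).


Step 1: Discard zero differences. Original n = 11; n_eff = number of nonzero differences = 11.
Nonzero differences (with sign): +7, +3, -6, -8, +4, -8, +2, +1, +5, +3, +2
Step 2: Count signs: positive = 8, negative = 3.
Step 3: Under H0: P(positive) = 0.5, so the number of positives S ~ Bin(11, 0.5).
Step 4: Two-sided exact p-value = sum of Bin(11,0.5) probabilities at or below the observed probability = 0.226562.
Step 5: alpha = 0.05. fail to reject H0.

n_eff = 11, pos = 8, neg = 3, p = 0.226562, fail to reject H0.
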